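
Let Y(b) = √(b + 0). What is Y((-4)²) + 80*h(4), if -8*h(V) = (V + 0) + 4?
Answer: -76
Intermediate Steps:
h(V) = -½ - V/8 (h(V) = -((V + 0) + 4)/8 = -(V + 4)/8 = -(4 + V)/8 = -½ - V/8)
Y(b) = √b
Y((-4)²) + 80*h(4) = √((-4)²) + 80*(-½ - ⅛*4) = √16 + 80*(-½ - ½) = 4 + 80*(-1) = 4 - 80 = -76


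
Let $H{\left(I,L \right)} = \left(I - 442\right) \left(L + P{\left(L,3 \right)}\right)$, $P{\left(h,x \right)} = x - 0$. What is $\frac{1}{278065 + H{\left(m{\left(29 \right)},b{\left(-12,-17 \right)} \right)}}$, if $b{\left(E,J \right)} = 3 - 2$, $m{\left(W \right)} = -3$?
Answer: $\frac{1}{276285} \approx 3.6195 \cdot 10^{-6}$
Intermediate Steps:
$P{\left(h,x \right)} = x$ ($P{\left(h,x \right)} = x + 0 = x$)
$b{\left(E,J \right)} = 1$ ($b{\left(E,J \right)} = 3 - 2 = 1$)
$H{\left(I,L \right)} = \left(-442 + I\right) \left(3 + L\right)$ ($H{\left(I,L \right)} = \left(I - 442\right) \left(L + 3\right) = \left(-442 + I\right) \left(3 + L\right)$)
$\frac{1}{278065 + H{\left(m{\left(29 \right)},b{\left(-12,-17 \right)} \right)}} = \frac{1}{278065 - 1780} = \frac{1}{276285}$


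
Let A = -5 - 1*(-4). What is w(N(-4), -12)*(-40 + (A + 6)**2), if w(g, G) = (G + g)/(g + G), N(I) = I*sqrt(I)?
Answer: -15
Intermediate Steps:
A = -1 (A = -5 + 4 = -1)
N(I) = I**(3/2)
w(g, G) = 1 (w(g, G) = (G + g)/(G + g) = 1)
w(N(-4), -12)*(-40 + (A + 6)**2) = 1*(-40 + (-1 + 6)**2) = 1*(-40 + 5**2) = 1*(-40 + 25) = 1*(-15) = -15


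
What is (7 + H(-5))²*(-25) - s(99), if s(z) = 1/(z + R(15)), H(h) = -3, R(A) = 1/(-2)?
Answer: -78802/197 ≈ -400.01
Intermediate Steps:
R(A) = -½
s(z) = 1/(-½ + z) (s(z) = 1/(z - ½) = 1/(-½ + z))
(7 + H(-5))²*(-25) - s(99) = (7 - 3)²*(-25) - 2/(-1 + 2*99) = 4²*(-25) - 2/(-1 + 198) = 16*(-25) - 2/197 = -400 - 2/197 = -78802/197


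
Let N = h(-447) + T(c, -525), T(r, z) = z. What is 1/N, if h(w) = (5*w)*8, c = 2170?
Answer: -1/18405 ≈ -5.4333e-5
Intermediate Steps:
h(w) = 40*w
N = -18405 (N = 40*(-447) - 525 = -17880 - 525 = -18405)
1/N = 1/(-18405) = -1/18405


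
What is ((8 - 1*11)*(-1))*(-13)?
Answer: -39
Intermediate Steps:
((8 - 1*11)*(-1))*(-13) = ((8 - 11)*(-1))*(-13) = -3*(-1)*(-13) = 3*(-13) = -39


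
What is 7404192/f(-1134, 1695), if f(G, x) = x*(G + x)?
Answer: 822688/105655 ≈ 7.7866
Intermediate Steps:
7404192/f(-1134, 1695) = 7404192/((1695*(-1134 + 1695))) = 7404192/((1695*561)) = 7404192/950895 = 7404192*(1/950895) = 822688/105655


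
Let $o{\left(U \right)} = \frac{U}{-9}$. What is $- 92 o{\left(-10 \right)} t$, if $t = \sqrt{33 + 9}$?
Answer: $- \frac{920 \sqrt{42}}{9} \approx -662.48$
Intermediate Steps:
$t = \sqrt{42} \approx 6.4807$
$o{\left(U \right)} = - \frac{U}{9}$ ($o{\left(U \right)} = U \left(- \frac{1}{9}\right) = - \frac{U}{9}$)
$- 92 o{\left(-10 \right)} t = - 92 \left(\left(- \frac{1}{9}\right) \left(-10\right)\right) \sqrt{42} = \left(-92\right) \frac{10}{9} \sqrt{42} = - \frac{920 \sqrt{42}}{9}$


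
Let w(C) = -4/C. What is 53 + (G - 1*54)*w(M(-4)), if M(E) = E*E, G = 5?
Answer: 261/4 ≈ 65.250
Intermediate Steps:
M(E) = E²
53 + (G - 1*54)*w(M(-4)) = 53 + (5 - 1*54)*(-4/((-4)²)) = 53 + (5 - 54)*(-4/16) = 53 - (-196)/16 = 53 - 49*(-¼) = 53 + 49/4 = 261/4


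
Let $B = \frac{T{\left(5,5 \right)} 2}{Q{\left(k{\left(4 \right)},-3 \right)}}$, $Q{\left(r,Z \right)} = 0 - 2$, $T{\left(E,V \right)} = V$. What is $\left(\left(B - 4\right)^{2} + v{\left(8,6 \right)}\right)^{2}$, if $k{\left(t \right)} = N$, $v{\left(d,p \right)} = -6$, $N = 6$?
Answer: $5625$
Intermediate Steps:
$k{\left(t \right)} = 6$
$Q{\left(r,Z \right)} = -2$ ($Q{\left(r,Z \right)} = 0 - 2 = -2$)
$B = -5$ ($B = \frac{5 \cdot 2}{-2} = 10 \left(- \frac{1}{2}\right) = -5$)
$\left(\left(B - 4\right)^{2} + v{\left(8,6 \right)}\right)^{2} = \left(\left(-5 - 4\right)^{2} - 6\right)^{2} = \left(\left(-9\right)^{2} - 6\right)^{2} = \left(81 - 6\right)^{2} = 75^{2} = 5625$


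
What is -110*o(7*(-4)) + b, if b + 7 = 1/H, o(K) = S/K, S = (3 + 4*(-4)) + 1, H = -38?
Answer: -14409/266 ≈ -54.169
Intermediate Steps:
S = -12 (S = (3 - 16) + 1 = -13 + 1 = -12)
o(K) = -12/K
b = -267/38 (b = -7 + 1/(-38) = -7 - 1/38 = -267/38 ≈ -7.0263)
-110*o(7*(-4)) + b = -(-1320)/(7*(-4)) - 267/38 = -(-1320)/(-28) - 267/38 = -(-1320)*(-1)/28 - 267/38 = -110*3/7 - 267/38 = -330/7 - 267/38 = -14409/266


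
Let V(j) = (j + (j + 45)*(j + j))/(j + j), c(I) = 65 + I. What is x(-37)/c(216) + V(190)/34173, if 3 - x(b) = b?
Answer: 955397/6401742 ≈ 0.14924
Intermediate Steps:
x(b) = 3 - b
V(j) = (j + 2*j*(45 + j))/(2*j) (V(j) = (j + (45 + j)*(2*j))/((2*j)) = (j + 2*j*(45 + j))*(1/(2*j)) = (j + 2*j*(45 + j))/(2*j))
x(-37)/c(216) + V(190)/34173 = (3 - 1*(-37))/(65 + 216) + (91/2 + 190)/34173 = (3 + 37)/281 + (471/2)*(1/34173) = 40*(1/281) + 157/22782 = 40/281 + 157/22782 = 955397/6401742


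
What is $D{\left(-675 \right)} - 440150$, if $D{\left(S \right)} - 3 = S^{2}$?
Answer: $15478$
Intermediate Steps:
$D{\left(S \right)} = 3 + S^{2}$
$D{\left(-675 \right)} - 440150 = \left(3 + \left(-675\right)^{2}\right) - 440150 = \left(3 + 455625\right) - 440150 = 455628 - 440150 = 15478$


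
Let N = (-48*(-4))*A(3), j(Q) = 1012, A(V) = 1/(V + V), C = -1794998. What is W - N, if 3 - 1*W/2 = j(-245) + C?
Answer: 3587946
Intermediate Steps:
A(V) = 1/(2*V)
N = 32 (N = (-48*(-4))*((1/2)/3) = 192*((1/2)*(1/3)) = 192*(1/6) = 32)
W = 3587978 (W = 6 - 2*(1012 - 1794998) = 6 - 2*(-1793986) = 6 + 3587972 = 3587978)
W - N = 3587978 - 1*32 = 3587978 - 32 = 3587946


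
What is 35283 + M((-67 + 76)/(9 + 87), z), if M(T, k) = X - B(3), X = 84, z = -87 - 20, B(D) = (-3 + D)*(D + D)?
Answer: 35367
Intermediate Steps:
B(D) = 2*D*(-3 + D) (B(D) = (-3 + D)*(2*D) = 2*D*(-3 + D))
z = -107
M(T, k) = 84 (M(T, k) = 84 - 2*3*(-3 + 3) = 84 - 2*3*0 = 84 - 1*0 = 84 + 0 = 84)
35283 + M((-67 + 76)/(9 + 87), z) = 35283 + 84 = 35367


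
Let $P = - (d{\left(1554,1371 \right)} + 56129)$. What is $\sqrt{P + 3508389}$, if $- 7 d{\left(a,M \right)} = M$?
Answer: $\frac{\sqrt{169170337}}{7} \approx 1858.1$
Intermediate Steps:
$d{\left(a,M \right)} = - \frac{M}{7}$
$P = - \frac{391532}{7}$ ($P = - (\left(- \frac{1}{7}\right) 1371 + 56129) = - (- \frac{1371}{7} + 56129) = \left(-1\right) \frac{391532}{7} = - \frac{391532}{7} \approx -55933.0$)
$\sqrt{P + 3508389} = \sqrt{- \frac{391532}{7} + 3508389} = \sqrt{\frac{24167191}{7}} = \frac{\sqrt{169170337}}{7}$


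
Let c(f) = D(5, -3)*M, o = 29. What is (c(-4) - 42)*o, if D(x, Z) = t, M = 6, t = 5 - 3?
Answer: -870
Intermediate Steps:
t = 2
D(x, Z) = 2
c(f) = 12 (c(f) = 2*6 = 12)
(c(-4) - 42)*o = (12 - 42)*29 = -30*29 = -870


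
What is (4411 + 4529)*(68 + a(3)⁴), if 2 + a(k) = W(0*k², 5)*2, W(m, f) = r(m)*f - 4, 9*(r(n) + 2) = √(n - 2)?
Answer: 15577700121040/2187 - 86658400000*I*√2/81 ≈ 7.1229e+9 - 1.513e+9*I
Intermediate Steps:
r(n) = -2 + √(-2 + n)/9 (r(n) = -2 + √(n - 2)/9 = -2 + √(-2 + n)/9)
W(m, f) = -4 + f*(-2 + √(-2 + m)/9) (W(m, f) = (-2 + √(-2 + m)/9)*f - 4 = f*(-2 + √(-2 + m)/9) - 4 = -4 + f*(-2 + √(-2 + m)/9))
a(k) = -30 + 10*I*√2/9 (a(k) = -2 + (-4 + (⅑)*5*(-18 + √(-2 + 0*k²)))*2 = -2 + (-4 + (⅑)*5*(-18 + √(-2 + 0)))*2 = -2 + (-4 + (⅑)*5*(-18 + √(-2)))*2 = -2 + (-4 + (⅑)*5*(-18 + I*√2))*2 = -2 + (-4 + (-10 + 5*I*√2/9))*2 = -2 + (-14 + 5*I*√2/9)*2 = -2 + (-28 + 10*I*√2/9) = -30 + 10*I*√2/9)
(4411 + 4529)*(68 + a(3)⁴) = (4411 + 4529)*(68 + (-30 + 10*I*√2/9)⁴) = 8940*(68 + (-30 + 10*I*√2/9)⁴) = 607920 + 8940*(-30 + 10*I*√2/9)⁴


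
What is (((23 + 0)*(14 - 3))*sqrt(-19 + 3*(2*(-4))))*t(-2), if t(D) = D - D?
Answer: 0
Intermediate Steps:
t(D) = 0
(((23 + 0)*(14 - 3))*sqrt(-19 + 3*(2*(-4))))*t(-2) = (((23 + 0)*(14 - 3))*sqrt(-19 + 3*(2*(-4))))*0 = ((23*11)*sqrt(-19 + 3*(-8)))*0 = (253*sqrt(-19 - 24))*0 = (253*sqrt(-43))*0 = (253*(I*sqrt(43)))*0 = (253*I*sqrt(43))*0 = 0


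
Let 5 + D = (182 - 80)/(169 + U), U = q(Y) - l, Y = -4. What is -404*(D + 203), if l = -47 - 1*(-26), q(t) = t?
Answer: -2486620/31 ≈ -80214.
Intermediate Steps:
l = -21 (l = -47 + 26 = -21)
U = 17 (U = -4 - 1*(-21) = -4 + 21 = 17)
D = -138/31 (D = -5 + (182 - 80)/(169 + 17) = -5 + 102/186 = -5 + 102*(1/186) = -5 + 17/31 = -138/31 ≈ -4.4516)
-404*(D + 203) = -404*(-138/31 + 203) = -404*6155/31 = -2486620/31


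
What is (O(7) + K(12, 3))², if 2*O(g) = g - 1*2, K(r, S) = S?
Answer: 121/4 ≈ 30.250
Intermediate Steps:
O(g) = -1 + g/2 (O(g) = (g - 1*2)/2 = (g - 2)/2 = (-2 + g)/2 = -1 + g/2)
(O(7) + K(12, 3))² = ((-1 + (½)*7) + 3)² = ((-1 + 7/2) + 3)² = (5/2 + 3)² = (11/2)² = 121/4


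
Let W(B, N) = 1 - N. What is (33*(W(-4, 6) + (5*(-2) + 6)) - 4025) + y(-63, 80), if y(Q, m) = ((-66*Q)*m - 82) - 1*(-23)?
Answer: 328259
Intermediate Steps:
y(Q, m) = -59 - 66*Q*m (y(Q, m) = (-66*Q*m - 82) + 23 = (-82 - 66*Q*m) + 23 = -59 - 66*Q*m)
(33*(W(-4, 6) + (5*(-2) + 6)) - 4025) + y(-63, 80) = (33*((1 - 1*6) + (5*(-2) + 6)) - 4025) + (-59 - 66*(-63)*80) = (33*((1 - 6) + (-10 + 6)) - 4025) + (-59 + 332640) = (33*(-5 - 4) - 4025) + 332581 = (33*(-9) - 4025) + 332581 = (-297 - 4025) + 332581 = -4322 + 332581 = 328259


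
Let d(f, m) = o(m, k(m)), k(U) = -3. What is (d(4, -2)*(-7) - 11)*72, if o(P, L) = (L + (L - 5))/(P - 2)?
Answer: -2178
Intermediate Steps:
o(P, L) = (-5 + 2*L)/(-2 + P) (o(P, L) = (L + (-5 + L))/(-2 + P) = (-5 + 2*L)/(-2 + P))
d(f, m) = -11/(-2 + m) (d(f, m) = (-5 + 2*(-3))/(-2 + m) = (-5 - 6)/(-2 + m) = -11/(-2 + m))
(d(4, -2)*(-7) - 11)*72 = (-11/(-2 - 2)*(-7) - 11)*72 = (-11/(-4)*(-7) - 11)*72 = (-11*(-1/4)*(-7) - 11)*72 = ((11/4)*(-7) - 11)*72 = (-77/4 - 11)*72 = -121/4*72 = -2178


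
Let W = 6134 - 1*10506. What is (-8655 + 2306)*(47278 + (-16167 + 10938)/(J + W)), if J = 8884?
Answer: -451441638781/1504 ≈ -3.0016e+8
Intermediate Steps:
W = -4372 (W = 6134 - 10506 = -4372)
(-8655 + 2306)*(47278 + (-16167 + 10938)/(J + W)) = (-8655 + 2306)*(47278 + (-16167 + 10938)/(8884 - 4372)) = -6349*(47278 - 5229/4512) = -6349*(47278 - 5229*1/4512) = -6349*(47278 - 1743/1504) = -6349*71104369/1504 = -451441638781/1504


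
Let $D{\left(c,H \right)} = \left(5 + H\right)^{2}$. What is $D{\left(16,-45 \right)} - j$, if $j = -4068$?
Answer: $5668$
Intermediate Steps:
$D{\left(16,-45 \right)} - j = \left(5 - 45\right)^{2} - -4068 = \left(-40\right)^{2} + 4068 = 1600 + 4068 = 5668$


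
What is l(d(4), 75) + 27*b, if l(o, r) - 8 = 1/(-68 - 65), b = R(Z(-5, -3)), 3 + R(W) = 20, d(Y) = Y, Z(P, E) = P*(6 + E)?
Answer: 62110/133 ≈ 466.99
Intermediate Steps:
R(W) = 17 (R(W) = -3 + 20 = 17)
b = 17
l(o, r) = 1063/133 (l(o, r) = 8 + 1/(-68 - 65) = 8 + 1/(-133) = 8 - 1/133 = 1063/133)
l(d(4), 75) + 27*b = 1063/133 + 27*17 = 1063/133 + 459 = 62110/133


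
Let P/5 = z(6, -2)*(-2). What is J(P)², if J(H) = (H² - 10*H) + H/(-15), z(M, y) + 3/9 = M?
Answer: 1158313156/81 ≈ 1.4300e+7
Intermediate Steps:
z(M, y) = -⅓ + M
P = -170/3 (P = 5*((-⅓ + 6)*(-2)) = 5*((17/3)*(-2)) = 5*(-34/3) = -170/3 ≈ -56.667)
J(H) = H² - 151*H/15 (J(H) = (H² - 10*H) + H*(-1/15) = (H² - 10*H) - H/15 = H² - 151*H/15)
J(P)² = ((1/15)*(-170/3)*(-151 + 15*(-170/3)))² = ((1/15)*(-170/3)*(-151 - 850))² = ((1/15)*(-170/3)*(-1001))² = (34034/9)² = 1158313156/81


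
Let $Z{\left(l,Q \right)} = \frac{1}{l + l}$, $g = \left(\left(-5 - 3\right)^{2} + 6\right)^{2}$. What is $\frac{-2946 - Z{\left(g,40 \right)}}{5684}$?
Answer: $- \frac{28870801}{55703200} \approx -0.5183$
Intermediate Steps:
$g = 4900$ ($g = \left(\left(-8\right)^{2} + 6\right)^{2} = \left(64 + 6\right)^{2} = 70^{2} = 4900$)
$Z{\left(l,Q \right)} = \frac{1}{2 l}$
$\frac{-2946 - Z{\left(g,40 \right)}}{5684} = \frac{-2946 - \frac{1}{2 \cdot 4900}}{5684} = \left(-2946 - \frac{1}{2} \cdot \frac{1}{4900}\right) \frac{1}{5684} = \left(-2946 - \frac{1}{9800}\right) \frac{1}{5684} = \left(- \frac{28870801}{9800}\right) \frac{1}{5684} = - \frac{28870801}{55703200}$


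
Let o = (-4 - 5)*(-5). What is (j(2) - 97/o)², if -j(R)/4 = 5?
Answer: 994009/2025 ≈ 490.87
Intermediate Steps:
j(R) = -20 (j(R) = -4*5 = -20)
o = 45 (o = -9*(-5) = 45)
(j(2) - 97/o)² = (-20 - 97/45)² = (-997/45)² = 994009/2025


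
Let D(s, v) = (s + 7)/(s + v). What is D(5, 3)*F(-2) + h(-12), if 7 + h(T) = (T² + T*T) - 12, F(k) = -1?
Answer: 535/2 ≈ 267.50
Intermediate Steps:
h(T) = -19 + 2*T² (h(T) = -7 + ((T² + T*T) - 12) = -7 + ((T² + T²) - 12) = -7 + (2*T² - 12) = -7 + (-12 + 2*T²) = -19 + 2*T²)
D(s, v) = (7 + s)/(s + v)
D(5, 3)*F(-2) + h(-12) = ((7 + 5)/(5 + 3))*(-1) + (-19 + 2*(-12)²) = (12/8)*(-1) + (-19 + 2*144) = ((⅛)*12)*(-1) + (-19 + 288) = (3/2)*(-1) + 269 = -3/2 + 269 = 535/2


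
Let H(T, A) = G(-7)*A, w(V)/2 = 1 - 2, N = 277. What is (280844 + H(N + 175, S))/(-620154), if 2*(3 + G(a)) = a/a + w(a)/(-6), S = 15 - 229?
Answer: -422015/930231 ≈ -0.45367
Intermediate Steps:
w(V) = -2 (w(V) = 2*(1 - 2) = 2*(-1) = -2)
S = -214
G(a) = -7/3 (G(a) = -3 + (a/a - 2/(-6))/2 = -3 + (1 - 2*(-⅙))/2 = -3 + (1 + ⅓)/2 = -3 + (½)*(4/3) = -3 + ⅔ = -7/3)
H(T, A) = -7*A/3
(280844 + H(N + 175, S))/(-620154) = (280844 - 7/3*(-214))/(-620154) = (280844 + 1498/3)*(-1/620154) = (844030/3)*(-1/620154) = -422015/930231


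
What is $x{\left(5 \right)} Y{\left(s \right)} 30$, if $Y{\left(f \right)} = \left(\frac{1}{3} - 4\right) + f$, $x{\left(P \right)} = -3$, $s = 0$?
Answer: $330$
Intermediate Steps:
$Y{\left(f \right)} = - \frac{11}{3} + f$ ($Y{\left(f \right)} = \left(\frac{1}{3} - 4\right) + f = - \frac{11}{3} + f$)
$x{\left(5 \right)} Y{\left(s \right)} 30 = - 3 \left(- \frac{11}{3} + 0\right) 30 = \left(-3\right) \left(- \frac{11}{3}\right) 30 = 11 \cdot 30 = 330$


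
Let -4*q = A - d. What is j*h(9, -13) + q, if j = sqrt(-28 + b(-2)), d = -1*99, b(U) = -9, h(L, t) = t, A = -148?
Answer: 49/4 - 13*I*sqrt(37) ≈ 12.25 - 79.076*I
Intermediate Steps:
d = -99
q = 49/4 (q = -(-148 - 1*(-99))/4 = -(-148 + 99)/4 = -1/4*(-49) = 49/4 ≈ 12.250)
j = I*sqrt(37) (j = sqrt(-28 - 9) = sqrt(-37) = I*sqrt(37) ≈ 6.0828*I)
j*h(9, -13) + q = (I*sqrt(37))*(-13) + 49/4 = -13*I*sqrt(37) + 49/4 = 49/4 - 13*I*sqrt(37)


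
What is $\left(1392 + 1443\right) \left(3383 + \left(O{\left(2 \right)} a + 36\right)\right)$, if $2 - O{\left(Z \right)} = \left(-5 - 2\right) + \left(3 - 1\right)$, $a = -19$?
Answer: $9315810$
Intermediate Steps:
$O{\left(Z \right)} = 7$ ($O{\left(Z \right)} = 2 - \left(\left(-5 - 2\right) + \left(3 - 1\right)\right) = 2 - \left(-7 + 2\right) = 2 - -5 = 2 + 5 = 7$)
$\left(1392 + 1443\right) \left(3383 + \left(O{\left(2 \right)} a + 36\right)\right) = \left(1392 + 1443\right) \left(3383 + \left(7 \left(-19\right) + 36\right)\right) = 2835 \left(3383 + \left(-133 + 36\right)\right) = 2835 \left(3383 - 97\right) = 2835 \cdot 3286 = 9315810$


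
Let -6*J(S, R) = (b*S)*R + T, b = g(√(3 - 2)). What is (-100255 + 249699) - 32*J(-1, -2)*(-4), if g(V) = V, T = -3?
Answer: 448396/3 ≈ 1.4947e+5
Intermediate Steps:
b = 1 (b = √(3 - 2) = √1 = 1)
J(S, R) = ½ - R*S/6 (J(S, R) = -((1*S)*R - 3)/6 = -(S*R - 3)/6 = -(R*S - 3)/6 = -(-3 + R*S)/6 = ½ - R*S/6)
(-100255 + 249699) - 32*J(-1, -2)*(-4) = (-100255 + 249699) - 32*(½ - ⅙*(-2)*(-1))*(-4) = 149444 - 32*(½ - ⅓)*(-4) = 149444 - 32*⅙*(-4) = 149444 - 16/3*(-4) = 149444 + 64/3 = 448396/3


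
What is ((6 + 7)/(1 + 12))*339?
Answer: 339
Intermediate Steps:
((6 + 7)/(1 + 12))*339 = (13/13)*339 = (13*(1/13))*339 = 1*339 = 339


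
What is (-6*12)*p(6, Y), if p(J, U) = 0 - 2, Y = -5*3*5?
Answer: 144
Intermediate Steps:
Y = -75 (Y = -15*5 = -75)
p(J, U) = -2
(-6*12)*p(6, Y) = -6*12*(-2) = -72*(-2) = 144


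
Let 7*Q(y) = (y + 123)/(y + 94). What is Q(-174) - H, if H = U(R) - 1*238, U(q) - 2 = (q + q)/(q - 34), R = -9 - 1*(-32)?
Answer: 1480081/6160 ≈ 240.27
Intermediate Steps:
Q(y) = (123 + y)/(7*(94 + y)) (Q(y) = ((y + 123)/(y + 94))/7 = ((123 + y)/(94 + y))/7 = (123 + y)/(7*(94 + y)))
R = 23 (R = -9 + 32 = 23)
U(q) = 2 + 2*q/(-34 + q) (U(q) = 2 + (q + q)/(q - 34) = 2 + (2*q)/(-34 + q) = 2 + 2*q/(-34 + q))
H = -2642/11 (H = 4*(-17 + 23)/(-34 + 23) - 1*238 = 4*6/(-11) - 238 = 4*(-1/11)*6 - 238 = -24/11 - 238 = -2642/11 ≈ -240.18)
Q(-174) - H = (123 - 174)/(7*(94 - 174)) - 1*(-2642/11) = (⅐)*(-51)/(-80) + 2642/11 = (⅐)*(-1/80)*(-51) + 2642/11 = 51/560 + 2642/11 = 1480081/6160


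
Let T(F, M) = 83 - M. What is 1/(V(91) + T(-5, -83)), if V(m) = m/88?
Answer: 88/14699 ≈ 0.0059868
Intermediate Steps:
V(m) = m/88 (V(m) = m*(1/88) = m/88)
1/(V(91) + T(-5, -83)) = 1/((1/88)*91 + (83 - 1*(-83))) = 1/(91/88 + (83 + 83)) = 1/(91/88 + 166) = 1/(14699/88) = 88/14699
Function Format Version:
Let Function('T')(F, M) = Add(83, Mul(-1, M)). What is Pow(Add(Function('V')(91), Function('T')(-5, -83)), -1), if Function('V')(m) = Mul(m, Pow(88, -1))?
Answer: Rational(88, 14699) ≈ 0.0059868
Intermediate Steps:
Function('V')(m) = Mul(Rational(1, 88), m) (Function('V')(m) = Mul(m, Rational(1, 88)) = Mul(Rational(1, 88), m))
Pow(Add(Function('V')(91), Function('T')(-5, -83)), -1) = Pow(Add(Mul(Rational(1, 88), 91), Add(83, Mul(-1, -83))), -1) = Pow(Add(Rational(91, 88), Add(83, 83)), -1) = Pow(Add(Rational(91, 88), 166), -1) = Pow(Rational(14699, 88), -1) = Rational(88, 14699)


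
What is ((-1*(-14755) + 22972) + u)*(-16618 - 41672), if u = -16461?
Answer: -1239595140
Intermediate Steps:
((-1*(-14755) + 22972) + u)*(-16618 - 41672) = ((-1*(-14755) + 22972) - 16461)*(-16618 - 41672) = ((14755 + 22972) - 16461)*(-58290) = (37727 - 16461)*(-58290) = 21266*(-58290) = -1239595140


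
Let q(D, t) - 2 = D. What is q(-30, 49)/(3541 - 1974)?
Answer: -28/1567 ≈ -0.017869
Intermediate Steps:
q(D, t) = 2 + D
q(-30, 49)/(3541 - 1974) = (2 - 30)/(3541 - 1974) = -28/1567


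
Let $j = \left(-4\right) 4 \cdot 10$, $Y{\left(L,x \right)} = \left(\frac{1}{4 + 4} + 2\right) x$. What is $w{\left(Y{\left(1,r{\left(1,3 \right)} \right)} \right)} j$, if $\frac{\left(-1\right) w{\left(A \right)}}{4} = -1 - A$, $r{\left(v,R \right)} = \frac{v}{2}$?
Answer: $-1320$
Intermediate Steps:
$r{\left(v,R \right)} = \frac{v}{2}$ ($r{\left(v,R \right)} = v \frac{1}{2} = \frac{v}{2}$)
$Y{\left(L,x \right)} = \frac{17 x}{8}$ ($Y{\left(L,x \right)} = \left(\frac{1}{8} + 2\right) x = \frac{17 x}{8}$)
$w{\left(A \right)} = 4 + 4 A$ ($w{\left(A \right)} = - 4 \left(-1 - A\right) = 4 + 4 A$)
$j = -160$ ($j = \left(-16\right) 10 = -160$)
$w{\left(Y{\left(1,r{\left(1,3 \right)} \right)} \right)} j = \left(4 + 4 \frac{17 \cdot \frac{1}{2} \cdot 1}{8}\right) \left(-160\right) = \left(4 + 4 \cdot \frac{17}{8} \cdot \frac{1}{2}\right) \left(-160\right) = \left(4 + 4 \cdot \frac{17}{16}\right) \left(-160\right) = \left(4 + \frac{17}{4}\right) \left(-160\right) = \frac{33}{4} \left(-160\right) = -1320$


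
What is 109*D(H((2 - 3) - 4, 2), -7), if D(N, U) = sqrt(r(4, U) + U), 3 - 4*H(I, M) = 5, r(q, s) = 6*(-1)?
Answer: 109*I*sqrt(13) ≈ 393.0*I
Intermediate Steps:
r(q, s) = -6
H(I, M) = -1/2 (H(I, M) = 3/4 - 1/4*5 = 3/4 - 5/4 = -1/2)
D(N, U) = sqrt(-6 + U)
109*D(H((2 - 3) - 4, 2), -7) = 109*sqrt(-6 - 7) = 109*sqrt(-13) = 109*(I*sqrt(13)) = 109*I*sqrt(13)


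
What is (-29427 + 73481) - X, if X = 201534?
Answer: -157480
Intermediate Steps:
(-29427 + 73481) - X = (-29427 + 73481) - 1*201534 = 44054 - 201534 = -157480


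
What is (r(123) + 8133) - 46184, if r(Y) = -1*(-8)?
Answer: -38043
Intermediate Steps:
r(Y) = 8
(r(123) + 8133) - 46184 = (8 + 8133) - 46184 = 8141 - 46184 = -38043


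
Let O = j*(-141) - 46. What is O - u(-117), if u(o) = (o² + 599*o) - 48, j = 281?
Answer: 16775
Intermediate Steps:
u(o) = -48 + o² + 599*o
O = -39667 (O = 281*(-141) - 46 = -39621 - 46 = -39667)
O - u(-117) = -39667 - (-48 + (-117)² + 599*(-117)) = -39667 - (-48 + 13689 - 70083) = -39667 - 1*(-56442) = -39667 + 56442 = 16775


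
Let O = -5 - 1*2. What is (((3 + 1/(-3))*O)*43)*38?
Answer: -91504/3 ≈ -30501.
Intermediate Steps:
O = -7 (O = -5 - 2 = -7)
(((3 + 1/(-3))*O)*43)*38 = (((3 + 1/(-3))*(-7))*43)*38 = (((3 - 1/3)*(-7))*43)*38 = (((8/3)*(-7))*43)*38 = -56/3*43*38 = -2408/3*38 = -91504/3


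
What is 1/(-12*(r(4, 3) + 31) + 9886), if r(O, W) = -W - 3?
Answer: 1/9586 ≈ 0.00010432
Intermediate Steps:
r(O, W) = -3 - W
1/(-12*(r(4, 3) + 31) + 9886) = 1/(-12*((-3 - 1*3) + 31) + 9886) = 1/(-12*((-3 - 3) + 31) + 9886) = 1/(-12*(-6 + 31) + 9886) = 1/(-12*25 + 9886) = 1/(-300 + 9886) = 1/9586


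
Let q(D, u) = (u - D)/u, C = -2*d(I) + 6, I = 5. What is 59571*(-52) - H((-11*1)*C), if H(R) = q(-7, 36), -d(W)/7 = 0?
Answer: -111516955/36 ≈ -3.0977e+6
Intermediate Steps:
d(W) = 0 (d(W) = -7*0 = 0)
C = 6 (C = -2*0 + 6 = 0 + 6 = 6)
q(D, u) = (u - D)/u
H(R) = 43/36 (H(R) = (36 - 1*(-7))/36 = (36 + 7)/36 = (1/36)*43 = 43/36)
59571*(-52) - H((-11*1)*C) = 59571*(-52) - 1*43/36 = -3097692 - 43/36 = -111516955/36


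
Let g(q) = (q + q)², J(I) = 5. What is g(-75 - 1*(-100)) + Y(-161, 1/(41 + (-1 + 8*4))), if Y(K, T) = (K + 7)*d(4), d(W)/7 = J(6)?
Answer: -2890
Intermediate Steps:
g(q) = 4*q² (g(q) = (2*q)² = 4*q²)
d(W) = 35 (d(W) = 7*5 = 35)
Y(K, T) = 245 + 35*K (Y(K, T) = (K + 7)*35 = (7 + K)*35 = 245 + 35*K)
g(-75 - 1*(-100)) + Y(-161, 1/(41 + (-1 + 8*4))) = 4*(-75 - 1*(-100))² + (245 + 35*(-161)) = 4*(-75 + 100)² + (245 - 5635) = 4*25² - 5390 = 4*625 - 5390 = 2500 - 5390 = -2890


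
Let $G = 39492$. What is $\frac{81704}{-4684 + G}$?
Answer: $\frac{10213}{4351} \approx 2.3473$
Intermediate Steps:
$\frac{81704}{-4684 + G} = \frac{81704}{-4684 + 39492} = \frac{81704}{34808} = 81704 \cdot \frac{1}{34808} = \frac{10213}{4351}$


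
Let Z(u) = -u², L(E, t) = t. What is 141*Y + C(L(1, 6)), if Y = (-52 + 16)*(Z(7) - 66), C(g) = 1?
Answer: 583741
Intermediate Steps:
Y = 4140 (Y = (-52 + 16)*(-1*7² - 66) = -36*(-1*49 - 66) = -36*(-49 - 66) = -36*(-115) = 4140)
141*Y + C(L(1, 6)) = 141*4140 + 1 = 583740 + 1 = 583741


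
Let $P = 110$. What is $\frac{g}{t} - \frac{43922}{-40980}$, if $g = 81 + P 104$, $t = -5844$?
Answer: $- \frac{17954201}{19957260} \approx -0.89963$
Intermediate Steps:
$g = 11521$ ($g = 81 + 110 \cdot 104 = 81 + 11440 = 11521$)
$\frac{g}{t} - \frac{43922}{-40980} = \frac{11521}{-5844} - \frac{43922}{-40980} = 11521 \left(- \frac{1}{5844}\right) - - \frac{21961}{20490} = - \frac{11521}{5844} + \frac{21961}{20490} = - \frac{17954201}{19957260}$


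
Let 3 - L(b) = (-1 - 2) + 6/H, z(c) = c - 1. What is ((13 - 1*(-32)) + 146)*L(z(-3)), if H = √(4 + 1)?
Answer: 1146 - 1146*√5/5 ≈ 633.49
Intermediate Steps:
z(c) = -1 + c
H = √5 ≈ 2.2361
L(b) = 6 - 6*√5/5 (L(b) = 3 - ((-1 - 2) + 6/(√5)) = 3 - (-3 + 6*(√5/5)) = 3 - (-3 + 6*√5/5) = 3 + (3 - 6*√5/5) = 6 - 6*√5/5)
((13 - 1*(-32)) + 146)*L(z(-3)) = ((13 - 1*(-32)) + 146)*(6 - 6*√5/5) = ((13 + 32) + 146)*(6 - 6*√5/5) = (45 + 146)*(6 - 6*√5/5) = 191*(6 - 6*√5/5) = 1146 - 1146*√5/5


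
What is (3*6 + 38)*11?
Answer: 616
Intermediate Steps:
(3*6 + 38)*11 = (18 + 38)*11 = 56*11 = 616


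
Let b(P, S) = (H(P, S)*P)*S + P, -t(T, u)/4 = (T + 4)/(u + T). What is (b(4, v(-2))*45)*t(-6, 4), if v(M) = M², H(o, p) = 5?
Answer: -15120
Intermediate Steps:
t(T, u) = -4*(4 + T)/(T + u) (t(T, u) = -4*(T + 4)/(u + T) = -4*(4 + T)/(T + u))
b(P, S) = P + 5*P*S (b(P, S) = (5*P)*S + P = 5*P*S + P = P + 5*P*S)
(b(4, v(-2))*45)*t(-6, 4) = ((4*(1 + 5*(-2)²))*45)*(4*(-4 - 1*(-6))/(-6 + 4)) = ((4*(1 + 5*4))*45)*(4*(-4 + 6)/(-2)) = ((4*(1 + 20))*45)*(4*(-½)*2) = ((4*21)*45)*(-4) = (84*45)*(-4) = 3780*(-4) = -15120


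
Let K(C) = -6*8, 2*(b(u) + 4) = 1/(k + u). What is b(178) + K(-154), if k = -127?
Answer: -5303/102 ≈ -51.990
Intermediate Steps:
b(u) = -4 + 1/(2*(-127 + u))
K(C) = -48
b(178) + K(-154) = (1017 - 8*178)/(2*(-127 + 178)) - 48 = (½)*(1017 - 1424)/51 - 48 = (½)*(1/51)*(-407) - 48 = -407/102 - 48 = -5303/102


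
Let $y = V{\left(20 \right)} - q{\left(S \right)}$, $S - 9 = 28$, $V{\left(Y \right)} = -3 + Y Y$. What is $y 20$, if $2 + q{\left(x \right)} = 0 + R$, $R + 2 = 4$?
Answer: $7940$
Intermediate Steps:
$R = 2$ ($R = -2 + 4 = 2$)
$V{\left(Y \right)} = -3 + Y^{2}$
$S = 37$ ($S = 9 + 28 = 37$)
$q{\left(x \right)} = 0$ ($q{\left(x \right)} = -2 + \left(0 + 2\right) = -2 + 2 = 0$)
$y = 397$ ($y = \left(-3 + 20^{2}\right) - 0 = \left(-3 + 400\right) + 0 = 397 + 0 = 397$)
$y 20 = 397 \cdot 20 = 7940$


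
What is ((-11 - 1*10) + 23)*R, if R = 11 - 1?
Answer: 20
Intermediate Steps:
R = 10
((-11 - 1*10) + 23)*R = ((-11 - 1*10) + 23)*10 = ((-11 - 10) + 23)*10 = (-21 + 23)*10 = 2*10 = 20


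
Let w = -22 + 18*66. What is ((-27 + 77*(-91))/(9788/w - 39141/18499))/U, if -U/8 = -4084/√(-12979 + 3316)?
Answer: -37930553089*I*√9663/1106190655408 ≈ -3.3707*I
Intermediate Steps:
w = 1166 (w = -22 + 1188 = 1166)
U = -32672*I*√9663/9663 (U = -(-32672)/(√(-12979 + 3316)) = -(-32672)/(√(-9663)) = -(-32672)/(I*√9663) = -(-32672)*(-I*√9663/9663) = -32672*I*√9663/9663 ≈ -332.37*I)
((-27 + 77*(-91))/(9788/w - 39141/18499))/U = ((-27 + 77*(-91))/(9788/1166 - 39141/18499))/((-32672*I*√9663/9663)) = ((-27 - 7007)/(9788*(1/1166) - 39141*1/18499))*(I*√9663/32672) = (-7034/(4894/583 - 39141/18499))*(I*√9663/32672) = (-7034/67714903/10784917)*(I*√9663/32672) = (-7034*10784917/67714903)*(I*√9663/32672) = -37930553089*I*√9663/1106190655408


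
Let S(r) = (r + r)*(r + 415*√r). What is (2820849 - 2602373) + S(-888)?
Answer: 1795564 - 1474080*I*√222 ≈ 1.7956e+6 - 2.1963e+7*I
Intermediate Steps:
S(r) = 2*r*(r + 415*√r) (S(r) = (2*r)*(r + 415*√r) = 2*r*(r + 415*√r))
(2820849 - 2602373) + S(-888) = (2820849 - 2602373) + (2*(-888)² + 830*(-888)^(3/2)) = 218476 + (2*788544 + 830*(-1776*I*√222)) = 218476 + (1577088 - 1474080*I*√222) = 1795564 - 1474080*I*√222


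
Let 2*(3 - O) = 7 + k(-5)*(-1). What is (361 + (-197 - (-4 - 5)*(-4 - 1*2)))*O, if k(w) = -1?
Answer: -110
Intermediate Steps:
O = -1 (O = 3 - (7 - 1*(-1))/2 = 3 - (7 + 1)/2 = 3 - ½*8 = 3 - 4 = -1)
(361 + (-197 - (-4 - 5)*(-4 - 1*2)))*O = (361 + (-197 - (-4 - 5)*(-4 - 1*2)))*(-1) = (361 + (-197 - (-9)*(-4 - 2)))*(-1) = (361 + (-197 - (-9)*(-6)))*(-1) = (361 + (-197 - 1*54))*(-1) = (361 + (-197 - 54))*(-1) = (361 - 251)*(-1) = 110*(-1) = -110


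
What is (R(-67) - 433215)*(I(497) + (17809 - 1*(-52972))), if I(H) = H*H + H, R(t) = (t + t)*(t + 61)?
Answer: -137630799957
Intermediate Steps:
R(t) = 2*t*(61 + t) (R(t) = (2*t)*(61 + t) = 2*t*(61 + t))
I(H) = H + H² (I(H) = H² + H = H + H²)
(R(-67) - 433215)*(I(497) + (17809 - 1*(-52972))) = (2*(-67)*(61 - 67) - 433215)*(497*(1 + 497) + (17809 - 1*(-52972))) = (2*(-67)*(-6) - 433215)*(497*498 + (17809 + 52972)) = (804 - 433215)*(247506 + 70781) = -432411*318287 = -137630799957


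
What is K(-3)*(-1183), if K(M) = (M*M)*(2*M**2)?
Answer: -191646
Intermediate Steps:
K(M) = 2*M**4 (K(M) = M**2*(2*M**2) = 2*M**4)
K(-3)*(-1183) = (2*(-3)**4)*(-1183) = (2*81)*(-1183) = 162*(-1183) = -191646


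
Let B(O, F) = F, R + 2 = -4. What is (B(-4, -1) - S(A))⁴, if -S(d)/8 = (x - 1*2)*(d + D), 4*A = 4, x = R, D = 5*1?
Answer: 21970650625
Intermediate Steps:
R = -6 (R = -2 - 4 = -6)
D = 5
x = -6
A = 1 (A = (¼)*4 = 1)
S(d) = 320 + 64*d (S(d) = -8*(-6 - 1*2)*(d + 5) = -8*(-6 - 2)*(5 + d) = -(-64)*(5 + d) = -8*(-40 - 8*d) = 320 + 64*d)
(B(-4, -1) - S(A))⁴ = (-1 - (320 + 64*1))⁴ = (-1 - (320 + 64))⁴ = (-1 - 1*384)⁴ = (-1 - 384)⁴ = (-385)⁴ = 21970650625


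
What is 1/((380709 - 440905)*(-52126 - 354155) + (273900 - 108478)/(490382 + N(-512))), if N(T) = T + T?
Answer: 244679/5983989780067315 ≈ 4.0889e-11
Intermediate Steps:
N(T) = 2*T
1/((380709 - 440905)*(-52126 - 354155) + (273900 - 108478)/(490382 + N(-512))) = 1/((380709 - 440905)*(-52126 - 354155) + (273900 - 108478)/(490382 + 2*(-512))) = 1/(-60196*(-406281) + 165422/(490382 - 1024)) = 1/(24456491076 + 165422/489358) = 1/(24456491076 + 165422*(1/489358)) = 1/(24456491076 + 82711/244679) = 1/(5983989780067315/244679) = 244679/5983989780067315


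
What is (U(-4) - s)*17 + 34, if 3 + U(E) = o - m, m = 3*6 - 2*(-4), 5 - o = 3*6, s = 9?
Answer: -833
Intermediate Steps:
o = -13 (o = 5 - 3*6 = 5 - 1*18 = 5 - 18 = -13)
m = 26 (m = 18 + 8 = 26)
U(E) = -42 (U(E) = -3 + (-13 - 1*26) = -3 + (-13 - 26) = -3 - 39 = -42)
(U(-4) - s)*17 + 34 = (-42 - 1*9)*17 + 34 = (-42 - 9)*17 + 34 = -51*17 + 34 = -867 + 34 = -833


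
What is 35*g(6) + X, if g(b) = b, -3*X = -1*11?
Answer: 641/3 ≈ 213.67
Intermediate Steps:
X = 11/3 (X = -(-1)*11/3 = -⅓*(-11) = 11/3 ≈ 3.6667)
35*g(6) + X = 35*6 + 11/3 = 210 + 11/3 = 641/3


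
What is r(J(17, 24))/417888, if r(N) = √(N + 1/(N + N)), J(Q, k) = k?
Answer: √3459/5014656 ≈ 1.1728e-5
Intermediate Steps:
r(N) = √(N + 1/(2*N))
r(J(17, 24))/417888 = (√(2/24 + 4*24)/2)/417888 = (√(2*(1/24) + 96)/2)*(1/417888) = (√(1/12 + 96)/2)*(1/417888) = (√(1153/12)/2)*(1/417888) = ((√3459/6)/2)*(1/417888) = (√3459/12)*(1/417888) = √3459/5014656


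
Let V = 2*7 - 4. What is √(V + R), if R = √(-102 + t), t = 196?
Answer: √(10 + √94) ≈ 4.4379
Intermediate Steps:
V = 10 (V = 14 - 4 = 10)
R = √94 (R = √(-102 + 196) = √94 ≈ 9.6954)
√(V + R) = √(10 + √94)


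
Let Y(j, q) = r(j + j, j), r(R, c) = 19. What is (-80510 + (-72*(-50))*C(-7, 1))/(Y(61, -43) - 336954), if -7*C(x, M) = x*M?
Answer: 15382/67387 ≈ 0.22826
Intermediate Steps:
Y(j, q) = 19
C(x, M) = -M*x/7 (C(x, M) = -x*M/7 = -M*x/7)
(-80510 + (-72*(-50))*C(-7, 1))/(Y(61, -43) - 336954) = (-80510 + (-72*(-50))*(-⅐*1*(-7)))/(19 - 336954) = (-80510 + 3600*1)/(-336935) = (-80510 + 3600)*(-1/336935) = -76910*(-1/336935) = 15382/67387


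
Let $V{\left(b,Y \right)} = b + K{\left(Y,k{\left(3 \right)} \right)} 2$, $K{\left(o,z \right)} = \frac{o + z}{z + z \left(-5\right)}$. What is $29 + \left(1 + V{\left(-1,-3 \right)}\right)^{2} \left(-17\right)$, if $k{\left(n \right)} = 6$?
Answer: $\frac{447}{16} \approx 27.938$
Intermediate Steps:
$K{\left(o,z \right)} = - \frac{o + z}{4 z}$ ($K{\left(o,z \right)} = \frac{o + z}{z - 5 z} = \frac{o + z}{\left(-4\right) z} = \left(o + z\right) \left(- \frac{1}{4 z}\right) = - \frac{o + z}{4 z}$)
$V{\left(b,Y \right)} = - \frac{1}{2} + b - \frac{Y}{12}$ ($V{\left(b,Y \right)} = b + \frac{- Y - 6}{4 \cdot 6} \cdot 2 = b + \frac{1}{4} \cdot \frac{1}{6} \left(- Y - 6\right) 2 = b + \frac{1}{4} \cdot \frac{1}{6} \left(-6 - Y\right) 2 = b + \left(- \frac{1}{4} - \frac{Y}{24}\right) 2 = b - \left(\frac{1}{2} + \frac{Y}{12}\right) = - \frac{1}{2} + b - \frac{Y}{12}$)
$29 + \left(1 + V{\left(-1,-3 \right)}\right)^{2} \left(-17\right) = 29 + \left(1 - \frac{5}{4}\right)^{2} \left(-17\right) = 29 + \left(- \frac{1}{4}\right)^{2} \left(-17\right) = 29 + \frac{1}{16} \left(-17\right) = 29 - \frac{17}{16} = \frac{447}{16}$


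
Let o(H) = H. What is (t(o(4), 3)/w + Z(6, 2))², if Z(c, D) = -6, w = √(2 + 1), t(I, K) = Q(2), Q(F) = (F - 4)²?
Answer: 124/3 - 16*√3 ≈ 13.621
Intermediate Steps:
Q(F) = (-4 + F)²
t(I, K) = 4 (t(I, K) = (-4 + 2)² = (-2)² = 4)
w = √3 ≈ 1.7320
(t(o(4), 3)/w + Z(6, 2))² = (4/(√3) - 6)² = (4*(√3/3) - 6)² = (4*√3/3 - 6)² = (-6 + 4*√3/3)²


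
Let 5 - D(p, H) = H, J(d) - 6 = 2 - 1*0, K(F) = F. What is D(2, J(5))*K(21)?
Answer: -63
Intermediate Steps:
J(d) = 8 (J(d) = 6 + (2 - 1*0) = 6 + (2 + 0) = 6 + 2 = 8)
D(p, H) = 5 - H
D(2, J(5))*K(21) = (5 - 1*8)*21 = (5 - 8)*21 = -3*21 = -63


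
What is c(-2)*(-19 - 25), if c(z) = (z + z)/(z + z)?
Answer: -44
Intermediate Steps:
c(z) = 1 (c(z) = (2*z)/((2*z)) = (2*z)*(1/(2*z)) = 1)
c(-2)*(-19 - 25) = 1*(-19 - 25) = 1*(-44) = -44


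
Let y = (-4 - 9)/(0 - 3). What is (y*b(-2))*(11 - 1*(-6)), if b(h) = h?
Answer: -442/3 ≈ -147.33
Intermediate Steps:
y = 13/3 (y = -13/(-3) = -13*(-⅓) = 13/3 ≈ 4.3333)
(y*b(-2))*(11 - 1*(-6)) = ((13/3)*(-2))*(11 - 1*(-6)) = -26*(11 + 6)/3 = -26/3*17 = -442/3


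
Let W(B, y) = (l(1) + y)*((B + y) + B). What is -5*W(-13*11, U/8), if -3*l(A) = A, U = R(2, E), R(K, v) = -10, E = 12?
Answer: -36385/16 ≈ -2274.1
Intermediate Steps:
U = -10
l(A) = -A/3
W(B, y) = (-⅓ + y)*(y + 2*B) (W(B, y) = (-⅓*1 + y)*((B + y) + B) = (-⅓ + y)*(y + 2*B))
-5*W(-13*11, U/8) = -5*((-10/8)² - (-26)*11/3 - (-10)/(3*8) + 2*(-13*11)*(-10/8)) = -5*((-10*⅛)² - ⅔*(-143) - (-10)/(3*8) + 2*(-143)*(-10*⅛)) = -5*((-5/4)² + 286/3 - ⅓*(-5/4) + 2*(-143)*(-5/4)) = -5*(25/16 + 286/3 + 5/12 + 715/2) = -5*7277/16 = -36385/16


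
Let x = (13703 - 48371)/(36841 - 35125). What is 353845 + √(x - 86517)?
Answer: 353845 + 6*I*√49155535/143 ≈ 3.5385e+5 + 294.17*I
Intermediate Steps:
x = -2889/143 (x = -34668/1716 = -34668*1/1716 = -2889/143 ≈ -20.203)
353845 + √(x - 86517) = 353845 + √(-2889/143 - 86517) = 353845 + √(-12374820/143) = 353845 + 6*I*√49155535/143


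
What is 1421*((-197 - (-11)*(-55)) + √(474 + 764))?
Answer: -1139642 + 1421*√1238 ≈ -1.0896e+6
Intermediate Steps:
1421*((-197 - (-11)*(-55)) + √(474 + 764)) = 1421*((-197 - 1*605) + √1238) = 1421*((-197 - 605) + √1238) = 1421*(-802 + √1238) = -1139642 + 1421*√1238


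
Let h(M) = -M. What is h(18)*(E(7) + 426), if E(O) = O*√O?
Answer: -7668 - 126*√7 ≈ -8001.4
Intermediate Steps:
E(O) = O^(3/2)
h(18)*(E(7) + 426) = (-1*18)*(7^(3/2) + 426) = -18*(7*√7 + 426) = -18*(426 + 7*√7) = -7668 - 126*√7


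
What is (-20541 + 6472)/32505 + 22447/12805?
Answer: 50714/38415 ≈ 1.3202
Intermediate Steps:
(-20541 + 6472)/32505 + 22447/12805 = -14069*1/32505 + 22447*(1/12805) = -1279/2955 + 22447/12805 = 50714/38415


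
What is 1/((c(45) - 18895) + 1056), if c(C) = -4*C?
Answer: -1/18019 ≈ -5.5497e-5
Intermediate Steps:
1/((c(45) - 18895) + 1056) = 1/((-4*45 - 18895) + 1056) = 1/((-180 - 18895) + 1056) = 1/(-19075 + 1056) = 1/(-18019) = -1/18019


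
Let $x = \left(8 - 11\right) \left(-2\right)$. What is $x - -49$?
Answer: $55$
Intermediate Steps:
$x = 6$ ($x = \left(-3\right) \left(-2\right) = 6$)
$x - -49 = 6 - -49 = 6 + \left(-38 + 87\right) = 6 + 49 = 55$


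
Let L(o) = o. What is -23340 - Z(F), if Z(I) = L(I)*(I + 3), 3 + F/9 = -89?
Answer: -706440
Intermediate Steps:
F = -828 (F = -27 + 9*(-89) = -27 - 801 = -828)
Z(I) = I*(3 + I) (Z(I) = I*(I + 3) = I*(3 + I))
-23340 - Z(F) = -23340 - (-828)*(3 - 828) = -23340 - (-828)*(-825) = -23340 - 1*683100 = -23340 - 683100 = -706440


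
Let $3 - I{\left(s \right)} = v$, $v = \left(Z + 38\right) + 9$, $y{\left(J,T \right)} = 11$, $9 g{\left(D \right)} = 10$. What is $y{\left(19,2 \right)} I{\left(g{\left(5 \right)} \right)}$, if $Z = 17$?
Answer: $-671$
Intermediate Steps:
$g{\left(D \right)} = \frac{10}{9}$ ($g{\left(D \right)} = \frac{1}{9} \cdot 10 = \frac{10}{9}$)
$v = 64$ ($v = \left(17 + 38\right) + 9 = 55 + 9 = 64$)
$I{\left(s \right)} = -61$ ($I{\left(s \right)} = 3 - 64 = -61$)
$y{\left(19,2 \right)} I{\left(g{\left(5 \right)} \right)} = 11 \left(-61\right) = -671$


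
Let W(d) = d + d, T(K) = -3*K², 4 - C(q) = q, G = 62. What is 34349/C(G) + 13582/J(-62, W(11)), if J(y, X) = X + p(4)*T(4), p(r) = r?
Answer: -3313543/4930 ≈ -672.12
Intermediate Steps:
C(q) = 4 - q
W(d) = 2*d
J(y, X) = -192 + X (J(y, X) = X + 4*(-3*4²) = X + 4*(-3*16) = X + 4*(-48) = X - 192 = -192 + X)
34349/C(G) + 13582/J(-62, W(11)) = 34349/(4 - 1*62) + 13582/(-192 + 2*11) = 34349/(4 - 62) + 13582/(-192 + 22) = 34349/(-58) + 13582/(-170) = 34349*(-1/58) + 13582*(-1/170) = -34349/58 - 6791/85 = -3313543/4930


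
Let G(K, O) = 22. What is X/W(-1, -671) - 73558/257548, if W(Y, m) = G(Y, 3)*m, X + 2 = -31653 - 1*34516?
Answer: 1994543189/475240447 ≈ 4.1969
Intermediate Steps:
X = -66171 (X = -2 + (-31653 - 1*34516) = -2 + (-31653 - 34516) = -2 - 66169 = -66171)
W(Y, m) = 22*m
X/W(-1, -671) - 73558/257548 = -66171/(22*(-671)) - 73558/257548 = -66171/(-14762) - 73558*1/257548 = -66171*(-1/14762) - 36779/128774 = 66171/14762 - 36779/128774 = 1994543189/475240447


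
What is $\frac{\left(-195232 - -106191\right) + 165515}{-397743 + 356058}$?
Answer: $- \frac{76474}{41685} \approx -1.8346$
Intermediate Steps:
$\frac{\left(-195232 - -106191\right) + 165515}{-397743 + 356058} = \frac{\left(-195232 + 106191\right) + 165515}{-41685} = \left(-89041 + 165515\right) \left(- \frac{1}{41685}\right) = 76474 \left(- \frac{1}{41685}\right) = - \frac{76474}{41685}$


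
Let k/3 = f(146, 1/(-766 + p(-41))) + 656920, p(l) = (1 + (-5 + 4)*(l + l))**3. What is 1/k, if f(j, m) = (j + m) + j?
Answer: 571021/1125845560359 ≈ 5.0719e-7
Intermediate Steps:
p(l) = (1 - 2*l)**3
f(j, m) = m + 2*j
k = 1125845560359/571021 (k = 3*((1/(-766 - (-1 + 2*(-41))**3) + 2*146) + 656920) = 3*((1/(-766 - (-1 - 82)**3) + 292) + 656920) = 3*((1/(-766 - 1*(-83)**3) + 292) + 656920) = 3*((1/(-766 - 1*(-571787)) + 292) + 656920) = 3*((1/(-766 + 571787) + 292) + 656920) = 3*((1/571021 + 292) + 656920) = 3*(166738133/571021 + 656920) = 3*(375281853453/571021) = 1125845560359/571021 ≈ 1.9716e+6)
1/k = 1/(1125845560359/571021) = 571021/1125845560359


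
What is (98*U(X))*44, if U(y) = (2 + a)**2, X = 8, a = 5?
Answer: 211288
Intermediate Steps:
U(y) = 49 (U(y) = (2 + 5)**2 = 7**2 = 49)
(98*U(X))*44 = (98*49)*44 = 4802*44 = 211288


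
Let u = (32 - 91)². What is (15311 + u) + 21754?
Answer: 40546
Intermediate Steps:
u = 3481 (u = (-59)² = 3481)
(15311 + u) + 21754 = (15311 + 3481) + 21754 = 18792 + 21754 = 40546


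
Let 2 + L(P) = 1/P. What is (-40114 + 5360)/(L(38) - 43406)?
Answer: 1320652/1649503 ≈ 0.80064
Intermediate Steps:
L(P) = -2 + 1/P
(-40114 + 5360)/(L(38) - 43406) = (-40114 + 5360)/((-2 + 1/38) - 43406) = -34754/((-2 + 1/38) - 43406) = -34754/(-75/38 - 43406) = -34754/(-1649503/38) = -34754*(-38/1649503) = 1320652/1649503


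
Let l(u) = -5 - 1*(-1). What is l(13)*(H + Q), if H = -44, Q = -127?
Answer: 684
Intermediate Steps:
l(u) = -4 (l(u) = -5 + 1 = -4)
l(13)*(H + Q) = -4*(-44 - 127) = -4*(-171) = 684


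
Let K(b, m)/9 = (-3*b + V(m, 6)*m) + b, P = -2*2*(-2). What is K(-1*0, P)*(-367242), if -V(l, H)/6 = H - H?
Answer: 0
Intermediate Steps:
V(l, H) = 0 (V(l, H) = -6*(H - H) = -6*0 = 0)
P = 8 (P = -4*(-2) = 8)
K(b, m) = -18*b (K(b, m) = 9*((-3*b + 0*m) + b) = 9*((-3*b + 0) + b) = 9*(-3*b + b) = 9*(-2*b) = -18*b)
K(-1*0, P)*(-367242) = -(-18)*0*(-367242) = -18*0*(-367242) = 0*(-367242) = 0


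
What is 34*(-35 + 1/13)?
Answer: -15436/13 ≈ -1187.4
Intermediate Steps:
34*(-35 + 1/13) = 34*(-454/13) = -15436/13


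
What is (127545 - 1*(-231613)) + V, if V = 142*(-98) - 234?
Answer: 345008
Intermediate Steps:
V = -14150 (V = -13916 - 234 = -14150)
(127545 - 1*(-231613)) + V = (127545 - 1*(-231613)) - 14150 = (127545 + 231613) - 14150 = 359158 - 14150 = 345008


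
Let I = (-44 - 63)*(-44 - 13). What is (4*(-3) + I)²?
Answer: 37051569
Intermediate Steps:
I = 6099 (I = -107*(-57) = 6099)
(4*(-3) + I)² = (4*(-3) + 6099)² = (-12 + 6099)² = 6087² = 37051569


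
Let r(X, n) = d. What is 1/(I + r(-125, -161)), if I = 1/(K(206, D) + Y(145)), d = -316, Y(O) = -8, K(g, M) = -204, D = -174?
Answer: -212/66993 ≈ -0.0031645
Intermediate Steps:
r(X, n) = -316
I = -1/212 (I = 1/(-204 - 8) = 1/(-212) = -1/212 ≈ -0.0047170)
1/(I + r(-125, -161)) = 1/(-1/212 - 316) = 1/(-66993/212) = -212/66993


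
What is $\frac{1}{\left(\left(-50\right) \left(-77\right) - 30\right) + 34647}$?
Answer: $\frac{1}{38467} \approx 2.5996 \cdot 10^{-5}$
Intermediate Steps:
$\frac{1}{\left(\left(-50\right) \left(-77\right) - 30\right) + 34647} = \frac{1}{\left(3850 - 30\right) + 34647} = \frac{1}{3820 + 34647} = \frac{1}{38467}$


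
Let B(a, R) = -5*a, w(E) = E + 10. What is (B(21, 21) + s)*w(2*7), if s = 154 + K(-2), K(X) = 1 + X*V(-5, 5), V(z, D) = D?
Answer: 960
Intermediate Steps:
K(X) = 1 + 5*X (K(X) = 1 + X*5 = 1 + 5*X)
w(E) = 10 + E
s = 145 (s = 154 + (1 + 5*(-2)) = 154 + (1 - 10) = 154 - 9 = 145)
(B(21, 21) + s)*w(2*7) = (-5*21 + 145)*(10 + 2*7) = (-105 + 145)*(10 + 14) = 40*24 = 960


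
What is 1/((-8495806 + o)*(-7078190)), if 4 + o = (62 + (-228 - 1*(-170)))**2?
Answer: 1/60134844132860 ≈ 1.6629e-14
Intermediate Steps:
o = 12 (o = -4 + (62 + (-228 - 1*(-170)))**2 = -4 + (62 + (-228 + 170))**2 = -4 + (62 - 58)**2 = -4 + 4**2 = -4 + 16 = 12)
1/((-8495806 + o)*(-7078190)) = 1/((-8495806 + 12)*(-7078190)) = -1/7078190/(-8495794) = -1/8495794*(-1/7078190) = 1/60134844132860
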